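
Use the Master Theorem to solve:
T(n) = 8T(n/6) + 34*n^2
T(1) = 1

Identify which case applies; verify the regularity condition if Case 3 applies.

a=8, b=6, f(n)=34*n^2.
log_6(8) = 1.161 < 2.
f(n) = Omega(n^(1.161+epsilon)) for some epsilon > 0, so Case 3 is the candidate.
Regularity: a*f(n/b) = 8*34*(n/6)^2 = (8/36)*34*n^2 <= c*f(n) with c = 8/36 < 1. Satisfied.
Case 3: T(n) = Theta(n^2).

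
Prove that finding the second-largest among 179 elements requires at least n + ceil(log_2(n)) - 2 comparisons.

Lower bound (adversary): identifying the maximum requires 179-1 comparisons (each eliminates one candidate). Assign weight 1 to each element; on each comparison the adversary lets the heavier side win and gives it the loser's weight. The max ends with weight 179, but each comparison it wins at most doubles its weight, so the max must win >= ceil(log_2(179)) = 8 comparisons. The second-largest is one of those 8 direct losers to the max, and identifying which one is largest needs >= 8-1 further comparisons. Total >= 179-1 + 8-1 = 185.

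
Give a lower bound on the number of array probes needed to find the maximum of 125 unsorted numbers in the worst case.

Adversary: any unprobed cell could hold a value larger than everything seen so far. If fewer than 125 cells are probed, the adversary places the max in an unprobed cell. So all 125 cells must be examined; together with 125-1 comparisons this is tight.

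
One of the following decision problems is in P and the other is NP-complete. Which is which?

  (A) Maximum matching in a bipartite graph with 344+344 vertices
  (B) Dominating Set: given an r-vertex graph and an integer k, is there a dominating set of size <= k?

(A) is P: Hopcroft-Karp runs in O(E sqrt(V)).
(B) is NP-complete: reduces from Set Cover (with k part of the input).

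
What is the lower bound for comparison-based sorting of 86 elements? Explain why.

A comparison-based sorting algorithm corresponds to a decision tree. With 86! possible permutations, the tree has 86! leaves. The height is at least log_2(86!) = Omega(n log n) by Stirling's approximation.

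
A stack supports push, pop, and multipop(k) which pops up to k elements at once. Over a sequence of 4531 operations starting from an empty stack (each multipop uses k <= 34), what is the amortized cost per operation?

Each element is pushed exactly once and popped at most once (whether by pop or as part of a multipop). So the total number of individual pops over the whole sequence is at most the number of pushes, which is at most 4531. Total work <= 2 * 4531, hence O(1) amortized per operation.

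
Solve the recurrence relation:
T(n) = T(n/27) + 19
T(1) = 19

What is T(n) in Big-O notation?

Each step divides n by 27 and adds 19. After log_27(n) steps, T(n) = O(log n).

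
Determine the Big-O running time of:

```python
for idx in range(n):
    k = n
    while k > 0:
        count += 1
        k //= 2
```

Time complexity: O(n log n).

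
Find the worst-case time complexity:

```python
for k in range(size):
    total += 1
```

Time complexity: O(n).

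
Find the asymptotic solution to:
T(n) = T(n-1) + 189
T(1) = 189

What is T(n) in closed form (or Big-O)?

Unrolling: T(n) = T(n-1) + 189 = T(n-2) + 2*189 = ... = T(1) + (n-1)*189 = 189 + (n-1)*189 = 189n.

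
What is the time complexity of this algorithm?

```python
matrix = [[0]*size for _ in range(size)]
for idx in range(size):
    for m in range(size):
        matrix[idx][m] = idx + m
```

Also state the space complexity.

Time complexity: O(n^2).
Space complexity: O(n^2).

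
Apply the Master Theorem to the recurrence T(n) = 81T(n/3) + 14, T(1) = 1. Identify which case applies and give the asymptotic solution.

a=81, b=3, f(n)=14.
log_3(81) = 4 > 0.
Since f(n) = O(n^0) is polynomially smaller than n^4, Case 1 applies.
T(n) = Theta(n^4).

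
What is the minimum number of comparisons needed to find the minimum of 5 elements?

Finding the minimum requires 4 comparisons, identical reasoning to finding the maximum. Each comparison eliminates one candidate.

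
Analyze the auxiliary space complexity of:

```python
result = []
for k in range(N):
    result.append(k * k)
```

Space complexity: O(n).
Auxiliary storage grows linearly with the input size n in the worst case.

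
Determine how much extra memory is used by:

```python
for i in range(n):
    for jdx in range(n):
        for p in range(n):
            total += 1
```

Space complexity: O(1).
Only a constant amount of auxiliary storage is used; nothing grows with n.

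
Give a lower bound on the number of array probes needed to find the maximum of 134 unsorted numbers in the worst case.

Adversary: any unprobed cell could hold a value larger than everything seen so far. If fewer than 134 cells are probed, the adversary places the max in an unprobed cell. So all 134 cells must be examined; together with 134-1 comparisons this is tight.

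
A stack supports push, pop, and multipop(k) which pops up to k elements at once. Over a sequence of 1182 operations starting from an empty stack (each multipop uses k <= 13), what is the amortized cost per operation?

Each element is pushed exactly once and popped at most once (whether by pop or as part of a multipop). So the total number of individual pops over the whole sequence is at most the number of pushes, which is at most 1182. Total work <= 2 * 1182, hence O(1) amortized per operation.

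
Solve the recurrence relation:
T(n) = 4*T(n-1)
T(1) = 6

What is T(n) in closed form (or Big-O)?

Each step multiplies by 4. T(n) = T(1)*4^(n-1) = 6*4^(n-1).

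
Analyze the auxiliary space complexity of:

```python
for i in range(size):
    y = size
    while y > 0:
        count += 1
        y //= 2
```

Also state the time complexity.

Space complexity: O(1).
Only a constant amount of auxiliary storage is used; nothing grows with n.
Time complexity: O(n log n).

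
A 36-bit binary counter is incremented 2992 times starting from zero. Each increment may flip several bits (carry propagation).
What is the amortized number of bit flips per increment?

Bit i flips on every 2^i-th increment, so over 2992 increments bit i flips floor(2992/2^i) times. Summing over i: total flips < 2 * 2992. Amortized: < 2 = O(1) per increment.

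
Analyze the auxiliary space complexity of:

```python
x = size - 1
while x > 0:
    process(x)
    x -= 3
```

Space complexity: O(1).
Only a constant amount of auxiliary storage is used; nothing grows with n.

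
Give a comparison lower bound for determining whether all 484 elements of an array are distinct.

In the algebraic decision-tree model, the YES region for element distinctness on 484 elements has 484! connected components (one per ordering). Ben-Or's theorem then gives a lower bound of Omega(log(n!)) = Omega(n log n).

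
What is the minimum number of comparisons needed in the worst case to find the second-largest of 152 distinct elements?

Lower bound: finding the max needs 152-1 comparisons. By the adversary weight-doubling argument, the max must personally win >= ceil(log_2(152)) = 8 comparisons; the 2nd-largest is among those 8 losers, needing 8-1 more comparisons. Total >= 152-1 + 8-1 = 158. A balanced knockout tournament achieves this.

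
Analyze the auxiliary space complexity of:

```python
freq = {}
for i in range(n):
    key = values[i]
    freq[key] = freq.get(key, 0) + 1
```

Space complexity: O(n).
Auxiliary storage grows linearly with the input size n in the worst case.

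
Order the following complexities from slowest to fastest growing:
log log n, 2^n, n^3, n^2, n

Ordered by growth rate: log log n < n < n^2 < n^3 < 2^n.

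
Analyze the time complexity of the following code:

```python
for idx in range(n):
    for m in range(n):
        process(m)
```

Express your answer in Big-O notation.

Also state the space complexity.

Time complexity: O(n^2).
Space complexity: O(1).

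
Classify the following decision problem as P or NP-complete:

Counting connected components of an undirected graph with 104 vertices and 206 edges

This problem is in P: BFS/DFS visits each vertex and edge once: O(V+E).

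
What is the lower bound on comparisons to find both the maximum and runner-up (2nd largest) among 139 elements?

Lower bound: finding the max needs 139-1 comparisons. By an adversary weight-doubling argument, the maximum element must personally win at least ceil(log_2(139)) = 8 comparisons in any correct algorithm. The 2nd largest is among those 8 direct losers, and distinguishing it requires 8-1 more comparisons. Total >= 139-1 + 8-1 = 145. A balanced tournament achieves this bound exactly.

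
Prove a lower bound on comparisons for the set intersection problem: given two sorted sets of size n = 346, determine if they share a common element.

For two sorted arrays of size n = 346, any correct algorithm must examine Omega(n) elements. If fewer are examined, an adversary places a common element in an unexamined gap. A merge-based scan achieves O(n), so the bound is tight.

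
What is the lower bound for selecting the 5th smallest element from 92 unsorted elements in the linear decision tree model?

Selecting the 5th smallest of 92 elements requires Omega(n) comparisons. Every element must be compared at least once. The BFPRT algorithm achieves O(n), making this tight.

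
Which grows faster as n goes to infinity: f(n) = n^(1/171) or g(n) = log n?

f(n) = n^(1/171) grows faster: any positive power of n dominates log n.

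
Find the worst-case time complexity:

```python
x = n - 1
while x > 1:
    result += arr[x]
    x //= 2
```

Time complexity: O(log n).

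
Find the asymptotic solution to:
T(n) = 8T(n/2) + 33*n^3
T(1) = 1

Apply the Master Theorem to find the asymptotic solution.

a=8, b=2, f(n)=33*n^3. log_2(8) = 3. Case 2: T(n) = O(n^3 log n).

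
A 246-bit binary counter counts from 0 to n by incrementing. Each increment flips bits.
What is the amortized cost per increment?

Bit i flips every 2^i increments. Total flips over n increments: sum_{i=0}^{246} n/2^i < 2n. Amortized cost: 2n/n = O(1).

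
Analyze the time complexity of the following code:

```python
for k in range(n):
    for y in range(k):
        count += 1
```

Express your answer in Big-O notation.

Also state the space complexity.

Time complexity: O(n^2).
Space complexity: O(1).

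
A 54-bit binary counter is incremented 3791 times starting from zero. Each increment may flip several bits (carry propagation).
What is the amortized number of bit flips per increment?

Bit i flips on every 2^i-th increment, so over 3791 increments bit i flips floor(3791/2^i) times. Summing over i: total flips < 2 * 3791. Amortized: < 2 = O(1) per increment.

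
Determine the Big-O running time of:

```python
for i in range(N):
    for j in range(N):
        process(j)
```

Time complexity: O(n^2).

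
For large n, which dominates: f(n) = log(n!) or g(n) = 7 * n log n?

f(n) = log(n!) and g(n) = 7 * n log n are Theta of each other: Stirling: log(n!) = n log n - n + O(log n) = Theta(n log n); the constant 7 doesn't change the Theta class.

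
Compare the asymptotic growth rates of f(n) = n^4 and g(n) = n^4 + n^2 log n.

f(n) = n^4 and g(n) = n^4 + n^2 log n are Theta of each other: the lower-order n^2 log n term is o(n^4); both are Theta(n^4).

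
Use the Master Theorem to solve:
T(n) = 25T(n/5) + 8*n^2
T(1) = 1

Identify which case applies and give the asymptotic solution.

a=25, b=5, f(n)=8*n^2.
log_5(25) = 2, so n^(log_b(a)) = n^2.
f(n) = Theta(n^2), so Case 2 applies.
T(n) = Theta(n^2 log n).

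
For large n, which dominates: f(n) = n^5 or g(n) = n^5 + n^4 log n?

f(n) = n^5 and g(n) = n^5 + n^4 log n are Theta of each other: the lower-order n^4 log n term is o(n^5); both are Theta(n^5).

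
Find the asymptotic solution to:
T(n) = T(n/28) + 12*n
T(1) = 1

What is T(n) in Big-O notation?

Geometric series: 12*n*(1 + 1/28 + 1/28^2 + ...) = O(n). T(n) = O(n).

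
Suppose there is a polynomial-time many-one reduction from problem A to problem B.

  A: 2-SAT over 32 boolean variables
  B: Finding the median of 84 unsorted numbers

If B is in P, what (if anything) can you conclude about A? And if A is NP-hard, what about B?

A poly-time reduction A <=_p B means any A-instance can be transformed to a B-instance in poly time.
If B is in P: compose the reduction with B's poly-time algorithm to solve A in poly time, so A is in P.
If A is NP-hard: every NP problem reduces to A, which reduces to B; composing reductions, every NP problem reduces to B, so B is NP-hard.
(Here in fact A is P and B is P.)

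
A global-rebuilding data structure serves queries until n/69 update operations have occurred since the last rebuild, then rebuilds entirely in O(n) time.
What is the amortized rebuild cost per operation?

The O(n) rebuild is triggered by n/69 operations, so each contributes O(n)/(n/69) = O(69) = O(1) to the rebuild cost.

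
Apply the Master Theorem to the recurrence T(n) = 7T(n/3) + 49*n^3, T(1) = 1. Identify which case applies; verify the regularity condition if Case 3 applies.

a=7, b=3, f(n)=49*n^3.
log_3(7) = 1.771 < 3.
f(n) = Omega(n^(1.771+epsilon)) for some epsilon > 0, so Case 3 is the candidate.
Regularity: a*f(n/b) = 7*49*(n/3)^3 = (7/27)*49*n^3 <= c*f(n) with c = 7/27 < 1. Satisfied.
Case 3: T(n) = Theta(n^3).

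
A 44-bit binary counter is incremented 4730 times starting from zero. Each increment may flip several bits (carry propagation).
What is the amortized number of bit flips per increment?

Bit i flips on every 2^i-th increment, so over 4730 increments bit i flips floor(4730/2^i) times. Summing over i: total flips < 2 * 4730. Amortized: < 2 = O(1) per increment.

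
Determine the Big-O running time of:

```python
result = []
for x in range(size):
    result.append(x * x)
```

Time complexity: O(n).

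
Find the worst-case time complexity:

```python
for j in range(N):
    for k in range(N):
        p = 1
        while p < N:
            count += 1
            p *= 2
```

Time complexity: O(n^2 log n).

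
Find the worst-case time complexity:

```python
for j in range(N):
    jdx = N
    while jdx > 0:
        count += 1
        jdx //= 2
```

Time complexity: O(n log n).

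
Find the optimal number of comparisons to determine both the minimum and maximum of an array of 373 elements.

Naive approach: 744 comparisons (372 for max + 372 for min).
Optimal: Compare elements in pairs first (floor(n/2) = 186 comparisons), then find max among winners and min among losers (186 comparisons each).
Total: ceil(3n/2) - 2 = 558 comparisons. An adversary argument shows this is also a lower bound.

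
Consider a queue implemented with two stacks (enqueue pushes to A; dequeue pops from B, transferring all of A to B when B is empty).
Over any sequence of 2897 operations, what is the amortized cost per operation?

Each element is pushed to A once, popped once, pushed to B once, and popped once: 4 unit operations over its lifetime. Over 2897 operations the total work is O(2897). Amortized O(1) per enqueue/dequeue.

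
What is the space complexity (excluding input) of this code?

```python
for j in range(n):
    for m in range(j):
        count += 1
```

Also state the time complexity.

Space complexity: O(1).
Only a constant amount of auxiliary storage is used; nothing grows with n.
Time complexity: O(n^2).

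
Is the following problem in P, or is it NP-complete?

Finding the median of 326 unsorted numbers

This problem is in P: linear-time selection (median-of-medians) runs in O(n).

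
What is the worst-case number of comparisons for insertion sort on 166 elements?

Insertion sort on reverse-sorted input: 1 + 2 + ... + (166-1) = 13695 comparisons.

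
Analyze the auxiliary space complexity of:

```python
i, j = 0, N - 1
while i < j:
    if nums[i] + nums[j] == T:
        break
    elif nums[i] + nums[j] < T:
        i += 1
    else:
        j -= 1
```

Space complexity: O(1).
Only a constant amount of auxiliary storage is used; nothing grows with n.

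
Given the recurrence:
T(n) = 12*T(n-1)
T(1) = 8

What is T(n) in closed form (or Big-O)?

Each step multiplies by 12. T(n) = T(1)*12^(n-1) = 8*12^(n-1).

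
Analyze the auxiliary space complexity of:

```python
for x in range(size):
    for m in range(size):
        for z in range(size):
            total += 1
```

Space complexity: O(1).
Only a constant amount of auxiliary storage is used; nothing grows with n.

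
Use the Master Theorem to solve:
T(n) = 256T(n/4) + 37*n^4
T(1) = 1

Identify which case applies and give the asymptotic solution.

a=256, b=4, f(n)=37*n^4.
log_4(256) = 4, so n^(log_b(a)) = n^4.
f(n) = Theta(n^4), so Case 2 applies.
T(n) = Theta(n^4 log n).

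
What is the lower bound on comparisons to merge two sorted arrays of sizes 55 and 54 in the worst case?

Adversary: with |55 - 54| <= 1 the inputs can be fully interleaved so that every adjacent pair in the merged output comes from different arrays. Then each of the 108 adjacent pairs must be directly compared, or the algorithm cannot determine their relative order. Standard merge meets this bound.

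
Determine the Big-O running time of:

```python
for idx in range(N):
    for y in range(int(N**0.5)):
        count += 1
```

Time complexity: O(n * sqrt(n)).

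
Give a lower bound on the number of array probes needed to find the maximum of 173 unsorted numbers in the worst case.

Adversary: any unprobed cell could hold a value larger than everything seen so far. If fewer than 173 cells are probed, the adversary places the max in an unprobed cell. So all 173 cells must be examined; together with 173-1 comparisons this is tight.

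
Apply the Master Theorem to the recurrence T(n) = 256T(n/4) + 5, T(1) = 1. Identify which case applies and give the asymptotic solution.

a=256, b=4, f(n)=5.
log_4(256) = 4 > 0.
Since f(n) = O(n^0) is polynomially smaller than n^4, Case 1 applies.
T(n) = Theta(n^4).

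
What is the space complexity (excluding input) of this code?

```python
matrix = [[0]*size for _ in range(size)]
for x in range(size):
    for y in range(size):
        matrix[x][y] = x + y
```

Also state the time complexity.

Space complexity: O(n^2).
A 2D structure of size n x n is allocated.
Time complexity: O(n^2).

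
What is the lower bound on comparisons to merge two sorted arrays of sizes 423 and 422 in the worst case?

Adversary: with |423 - 422| <= 1 the inputs can be fully interleaved so that every adjacent pair in the merged output comes from different arrays. Then each of the 844 adjacent pairs must be directly compared, or the algorithm cannot determine their relative order. Standard merge meets this bound.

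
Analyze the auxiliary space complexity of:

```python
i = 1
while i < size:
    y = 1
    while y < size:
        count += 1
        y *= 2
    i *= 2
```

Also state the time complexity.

Space complexity: O(1).
Only a constant amount of auxiliary storage is used; nothing grows with n.
Time complexity: O(log^2 n).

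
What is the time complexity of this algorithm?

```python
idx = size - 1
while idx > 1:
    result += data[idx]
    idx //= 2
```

Time complexity: O(log n).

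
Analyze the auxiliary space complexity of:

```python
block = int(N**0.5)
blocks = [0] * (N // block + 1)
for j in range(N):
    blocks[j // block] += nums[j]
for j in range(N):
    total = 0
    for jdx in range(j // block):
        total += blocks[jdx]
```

Space complexity: O(sqrt(n)).
Storage scales with sqrt(n).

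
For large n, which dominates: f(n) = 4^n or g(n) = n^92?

f(n) = 4^n grows faster: any exponential with base > 1 dominates every polynomial.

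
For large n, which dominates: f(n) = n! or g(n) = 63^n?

f(n) = n! grows faster: n!/63^n -> infinity by Stirling.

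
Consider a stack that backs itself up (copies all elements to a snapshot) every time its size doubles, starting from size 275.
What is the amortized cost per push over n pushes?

Backups occur at sizes 275, 550, 1100, ..., copying 275 + 550 + 1100 + ... <= 2n elements total (geometric series). Spread over n pushes, the amortized backup cost is O(1) per push.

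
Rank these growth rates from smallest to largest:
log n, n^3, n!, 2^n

Ordered by growth rate: log n < n^3 < 2^n < n!.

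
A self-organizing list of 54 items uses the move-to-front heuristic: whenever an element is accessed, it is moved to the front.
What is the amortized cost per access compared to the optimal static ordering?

With potential Phi = number of inversions between the MTF list and the optimal static list (at most C(54,2)), each access has amortized cost at most 2 * (cost under optimal static ordering). This is the move-to-front 2-competitiveness result.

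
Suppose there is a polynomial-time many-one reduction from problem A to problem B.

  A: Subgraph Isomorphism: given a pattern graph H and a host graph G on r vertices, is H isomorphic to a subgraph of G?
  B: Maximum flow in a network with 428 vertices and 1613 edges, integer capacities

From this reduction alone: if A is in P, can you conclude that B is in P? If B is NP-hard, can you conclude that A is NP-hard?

A poly-time reduction A <=_p B transfers tractability DOWN (B easy => A easy) and hardness UP (A hard => B hard), not the reverse.
From A in P, the reduction alone does NOT give B in P: any problem in P trivially reduces to SAT, yet SAT is not known to be in P.
From B NP-hard, the reduction alone does NOT give A NP-hard: again, easy problems reduce to hard ones.
(Here in fact A is NP-complete and B is in P, so no such reduction is known -- its existence would imply P = NP; the analysis concerns only what the assumed reduction would or would not let you conclude.)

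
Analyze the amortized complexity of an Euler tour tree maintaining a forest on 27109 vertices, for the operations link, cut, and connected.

An Euler tour tree stores each tree's Euler tour as a balanced BST keyed by tour position. On 27109 vertices: link concatenates two tours via O(1) splits/joins of size <= 2*27109 (O(log n)); cut splits the tour at the two occurrences of the edge (O(log n)); connected compares BST roots (O(log n) to find the root). All O(log n) amortized.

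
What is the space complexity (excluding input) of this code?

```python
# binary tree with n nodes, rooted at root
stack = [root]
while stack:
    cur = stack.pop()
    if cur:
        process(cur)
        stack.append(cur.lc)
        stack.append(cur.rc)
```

Space complexity: O(n).
Auxiliary storage grows linearly with the input size n in the worst case.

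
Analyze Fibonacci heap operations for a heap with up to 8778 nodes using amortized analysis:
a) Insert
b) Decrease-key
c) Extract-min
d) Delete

Fibonacci heaps use lazy consolidation. Potential function Phi = t + 2m (t = number of trees, m = marked nodes).
- Insert: O(1) actual, Delta Phi = +1 (one new tree) => O(1) amortized.
- Decrease-key: with c cascading cuts, actual cost is O(c); Delta Phi <= c - 2(c-1) + 2 = 4 - c (c new trees; >= c-1 marks cleared; <= 1 new mark). Amortized O(c) + (4 - c) = O(1).
- Extract-min: O(D(n) + t) actual; consolidation drops t to <= D(n)+1, so Delta Phi pays for the t term. D(n) = O(log n) for n = 8778 => O(log n) amortized.
- Delete: decrease-key to -inf then extract-min = O(log n).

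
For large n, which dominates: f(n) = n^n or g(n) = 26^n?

f(n) = n^n grows faster: n^n / 26^n = (n/26)^n -> infinity once n > 26.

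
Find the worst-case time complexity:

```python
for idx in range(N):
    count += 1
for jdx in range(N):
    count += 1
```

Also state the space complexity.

Time complexity: O(n).
Space complexity: O(1).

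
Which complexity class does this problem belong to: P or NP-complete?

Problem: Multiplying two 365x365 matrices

This problem is in P: the schoolbook algorithm runs in O(n^3).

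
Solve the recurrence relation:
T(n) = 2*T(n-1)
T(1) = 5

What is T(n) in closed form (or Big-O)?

Each step multiplies by 2. T(n) = T(1)*2^(n-1) = 5*2^(n-1).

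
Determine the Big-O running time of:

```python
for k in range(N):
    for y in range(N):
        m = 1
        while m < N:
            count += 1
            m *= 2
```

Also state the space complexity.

Time complexity: O(n^2 log n).
Space complexity: O(1).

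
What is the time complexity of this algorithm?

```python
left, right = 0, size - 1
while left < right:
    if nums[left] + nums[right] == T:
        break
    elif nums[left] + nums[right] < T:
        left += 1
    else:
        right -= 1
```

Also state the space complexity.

Time complexity: O(n).
Space complexity: O(1).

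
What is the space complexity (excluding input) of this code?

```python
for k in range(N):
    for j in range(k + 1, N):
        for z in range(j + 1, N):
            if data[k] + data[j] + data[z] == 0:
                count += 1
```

Space complexity: O(1).
Only a constant amount of auxiliary storage is used; nothing grows with n.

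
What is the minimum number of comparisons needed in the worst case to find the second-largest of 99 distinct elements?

Lower bound: finding the max needs 99-1 comparisons. By the adversary weight-doubling argument, the max must personally win >= ceil(log_2(99)) = 7 comparisons; the 2nd-largest is among those 7 losers, needing 7-1 more comparisons. Total >= 99-1 + 7-1 = 104. A balanced knockout tournament achieves this.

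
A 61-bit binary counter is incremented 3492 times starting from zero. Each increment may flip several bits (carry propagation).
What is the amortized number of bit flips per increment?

Bit i flips on every 2^i-th increment, so over 3492 increments bit i flips floor(3492/2^i) times. Summing over i: total flips < 2 * 3492. Amortized: < 2 = O(1) per increment.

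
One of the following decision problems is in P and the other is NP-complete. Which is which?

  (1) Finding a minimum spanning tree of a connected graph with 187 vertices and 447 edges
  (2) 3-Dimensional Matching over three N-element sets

(1) is P: Kruskal's / Prim's algorithms run in polynomial time.
(2) is NP-complete: one of Karp's 21 NP-complete problems.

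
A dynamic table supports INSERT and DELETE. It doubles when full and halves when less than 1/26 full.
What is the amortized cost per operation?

Using potential function Phi = |2*num_items - table_size| when load > 1/2, and Phi = table_size/2 - num_items otherwise. The gap of 1/26 vs 1/2 for shrinking prevents thrashing. Both insert and delete have O(1) amortized cost.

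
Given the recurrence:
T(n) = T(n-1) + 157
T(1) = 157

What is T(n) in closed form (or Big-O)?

Unrolling: T(n) = T(n-1) + 157 = T(n-2) + 2*157 = ... = T(1) + (n-1)*157 = 157 + (n-1)*157 = 157n.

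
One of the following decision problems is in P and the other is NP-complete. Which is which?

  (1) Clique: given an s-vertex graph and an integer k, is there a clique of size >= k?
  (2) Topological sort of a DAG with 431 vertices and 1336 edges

(1) is NP-complete: complement of Independent Set / Vertex Cover (with k part of the input).
(2) is P: DFS-based topological sort runs in O(V+E).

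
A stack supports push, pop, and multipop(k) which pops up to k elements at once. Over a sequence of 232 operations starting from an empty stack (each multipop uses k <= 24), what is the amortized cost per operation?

Each element is pushed exactly once and popped at most once (whether by pop or as part of a multipop). So the total number of individual pops over the whole sequence is at most the number of pushes, which is at most 232. Total work <= 2 * 232, hence O(1) amortized per operation.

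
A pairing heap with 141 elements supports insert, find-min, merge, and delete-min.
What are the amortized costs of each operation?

Pairing heaps are self-adjusting heap-ordered trees. Insert and merge link two roots: O(1). Find-min reads the root: O(1). Delete-min removes the root, then pairs children in two passes; amortized cost is O(log 141) = O(log n).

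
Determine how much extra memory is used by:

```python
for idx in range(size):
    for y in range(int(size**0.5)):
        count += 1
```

Space complexity: O(1).
Only a constant amount of auxiliary storage is used; nothing grows with n.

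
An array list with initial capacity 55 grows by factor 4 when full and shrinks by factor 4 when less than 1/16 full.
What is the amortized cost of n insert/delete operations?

Using potential function Phi = |4*size - capacity|. Resizing costs are offset by potential release. Amortized O(1) per operation.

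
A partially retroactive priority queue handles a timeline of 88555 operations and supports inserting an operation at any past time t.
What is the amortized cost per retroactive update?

Partially retroactive priority queues (Demaine-Iacono-Langerman) allow updates at past times with queries only at the present. With a balanced BST over the m = 88555 timeline events tracking bridges, each retroactive insert or delete is O(log m) amortized.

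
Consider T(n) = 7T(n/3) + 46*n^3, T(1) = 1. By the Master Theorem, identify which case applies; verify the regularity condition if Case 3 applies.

a=7, b=3, f(n)=46*n^3.
log_3(7) = 1.771 < 3.
f(n) = Omega(n^(1.771+epsilon)) for some epsilon > 0, so Case 3 is the candidate.
Regularity: a*f(n/b) = 7*46*(n/3)^3 = (7/27)*46*n^3 <= c*f(n) with c = 7/27 < 1. Satisfied.
Case 3: T(n) = Theta(n^3).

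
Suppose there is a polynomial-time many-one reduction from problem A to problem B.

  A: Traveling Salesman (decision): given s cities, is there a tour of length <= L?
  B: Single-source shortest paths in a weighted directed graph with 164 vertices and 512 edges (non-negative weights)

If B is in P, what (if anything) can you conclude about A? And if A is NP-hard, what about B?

A poly-time reduction A <=_p B means any A-instance can be transformed to a B-instance in poly time.
If B is in P: compose the reduction with B's poly-time algorithm to solve A in poly time, so A is in P.
If A is NP-hard: every NP problem reduces to A, which reduces to B; composing reductions, every NP problem reduces to B, so B is NP-hard.
(Here in fact A is NP-complete and B is in P, so no such reduction is known -- its existence would imply P = NP; the analysis concerns only what the assumed reduction would or would not let you conclude.)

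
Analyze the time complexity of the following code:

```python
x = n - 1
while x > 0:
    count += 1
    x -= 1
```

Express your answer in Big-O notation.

Time complexity: O(n).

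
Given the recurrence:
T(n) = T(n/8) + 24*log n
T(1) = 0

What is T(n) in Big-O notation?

Each of the log_8(n) levels adds O(log n). T(n) = O(log^2 n).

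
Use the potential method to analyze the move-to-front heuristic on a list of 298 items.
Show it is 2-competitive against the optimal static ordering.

Let Phi = number of inversions between the MTF list and the optimal static list (0 <= Phi <= C(298,2)). Accessing an element at MTF position k and optimal position j: the move-to-front destroys all k-1 inversions in front of it that are not in front in optimal (>= k-j of them) and creates at most j-1 new ones. Amortized cost <= k + (j-1) - (k-j) = 2j - 1 <= 2 * optimal cost.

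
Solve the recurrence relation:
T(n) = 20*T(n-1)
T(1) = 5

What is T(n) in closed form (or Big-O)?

Each step multiplies by 20. T(n) = T(1)*20^(n-1) = 5*20^(n-1).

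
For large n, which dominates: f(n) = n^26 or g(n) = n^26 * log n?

g(n) = n^26 * log n grows faster: extra log n factor -> infinity.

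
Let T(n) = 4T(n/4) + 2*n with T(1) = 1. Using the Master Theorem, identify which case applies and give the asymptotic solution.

a=4, b=4, f(n)=2*n.
log_4(4) = 1, so n^(log_b(a)) = n.
f(n) = Theta(n), so Case 2 applies.
T(n) = Theta(n log n).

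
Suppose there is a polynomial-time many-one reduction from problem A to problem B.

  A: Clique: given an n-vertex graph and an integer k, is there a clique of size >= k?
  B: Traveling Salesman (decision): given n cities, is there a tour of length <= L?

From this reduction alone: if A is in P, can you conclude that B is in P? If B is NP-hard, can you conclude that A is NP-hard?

A poly-time reduction A <=_p B transfers tractability DOWN (B easy => A easy) and hardness UP (A hard => B hard), not the reverse.
From A in P, the reduction alone does NOT give B in P: any problem in P trivially reduces to SAT, yet SAT is not known to be in P.
From B NP-hard, the reduction alone does NOT give A NP-hard: again, easy problems reduce to hard ones.
(Here in fact A is NP-complete and B is NP-complete.)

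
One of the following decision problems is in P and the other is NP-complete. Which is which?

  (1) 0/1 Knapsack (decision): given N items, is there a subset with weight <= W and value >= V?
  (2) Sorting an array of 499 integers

(1) is NP-complete: reduces from Subset Sum.
(2) is P: merge sort runs in O(n log n).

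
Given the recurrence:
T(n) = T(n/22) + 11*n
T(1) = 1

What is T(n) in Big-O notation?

Geometric series: 11*n*(1 + 1/22 + 1/22^2 + ...) = O(n). T(n) = O(n).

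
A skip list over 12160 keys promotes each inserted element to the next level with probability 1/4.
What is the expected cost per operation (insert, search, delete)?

Expected number of levels is O(log_4(12160)) = O(log n). A search visits O(1) expected nodes per level over O(log n) levels. Insert/delete are a search plus O(1) pointer updates per level. Expected O(log n) per operation.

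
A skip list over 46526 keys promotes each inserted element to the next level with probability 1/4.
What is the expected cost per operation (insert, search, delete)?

Expected number of levels is O(log_4(46526)) = O(log n). A search visits O(1) expected nodes per level over O(log n) levels. Insert/delete are a search plus O(1) pointer updates per level. Expected O(log n) per operation.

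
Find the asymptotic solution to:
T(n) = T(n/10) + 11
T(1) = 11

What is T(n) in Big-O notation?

Each step divides n by 10 and adds 11. After log_10(n) steps, T(n) = O(log n).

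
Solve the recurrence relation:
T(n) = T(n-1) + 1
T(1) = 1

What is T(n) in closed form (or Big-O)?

Unrolling: T(n) = T(n-1) + 1 = T(n-2) + 2*1 = ... = T(1) + (n-1)*1 = 1 + (n-1)*1 = n.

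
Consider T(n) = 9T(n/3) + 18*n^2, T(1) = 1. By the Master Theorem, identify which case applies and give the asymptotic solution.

a=9, b=3, f(n)=18*n^2.
log_3(9) = 2, so n^(log_b(a)) = n^2.
f(n) = Theta(n^2), so Case 2 applies.
T(n) = Theta(n^2 log n).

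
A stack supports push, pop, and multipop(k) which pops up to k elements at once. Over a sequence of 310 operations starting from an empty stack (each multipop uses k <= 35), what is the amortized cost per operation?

Each element is pushed exactly once and popped at most once (whether by pop or as part of a multipop). So the total number of individual pops over the whole sequence is at most the number of pushes, which is at most 310. Total work <= 2 * 310, hence O(1) amortized per operation.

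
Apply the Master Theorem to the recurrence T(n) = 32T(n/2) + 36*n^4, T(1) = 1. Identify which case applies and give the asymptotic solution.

a=32, b=2, f(n)=36*n^4.
log_2(32) = 5 > 4.
Since f(n) = O(n^4) is polynomially smaller than n^5, Case 1 applies.
T(n) = Theta(n^5).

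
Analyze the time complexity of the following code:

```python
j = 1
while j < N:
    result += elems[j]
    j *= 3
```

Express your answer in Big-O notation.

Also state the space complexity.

Time complexity: O(log n).
Space complexity: O(1).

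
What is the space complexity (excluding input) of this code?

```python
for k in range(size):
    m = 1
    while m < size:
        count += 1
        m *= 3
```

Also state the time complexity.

Space complexity: O(1).
Only a constant amount of auxiliary storage is used; nothing grows with n.
Time complexity: O(n log n).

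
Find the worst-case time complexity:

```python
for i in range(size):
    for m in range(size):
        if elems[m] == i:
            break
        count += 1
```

Time complexity: O(n^2).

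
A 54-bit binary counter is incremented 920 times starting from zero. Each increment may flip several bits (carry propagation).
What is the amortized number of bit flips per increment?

Bit i flips on every 2^i-th increment, so over 920 increments bit i flips floor(920/2^i) times. Summing over i: total flips < 2 * 920. Amortized: < 2 = O(1) per increment.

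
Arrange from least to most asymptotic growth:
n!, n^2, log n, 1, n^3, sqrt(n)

Ordered by growth rate: 1 < log n < sqrt(n) < n^2 < n^3 < n!.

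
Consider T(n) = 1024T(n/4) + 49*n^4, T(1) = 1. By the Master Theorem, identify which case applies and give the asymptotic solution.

a=1024, b=4, f(n)=49*n^4.
log_4(1024) = 5 > 4.
Since f(n) = O(n^4) is polynomially smaller than n^5, Case 1 applies.
T(n) = Theta(n^5).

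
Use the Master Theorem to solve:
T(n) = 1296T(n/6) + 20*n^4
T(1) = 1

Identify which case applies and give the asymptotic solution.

a=1296, b=6, f(n)=20*n^4.
log_6(1296) = 4, so n^(log_b(a)) = n^4.
f(n) = Theta(n^4), so Case 2 applies.
T(n) = Theta(n^4 log n).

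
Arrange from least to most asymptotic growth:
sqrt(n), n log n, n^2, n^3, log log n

Ordered by growth rate: log log n < sqrt(n) < n log n < n^2 < n^3.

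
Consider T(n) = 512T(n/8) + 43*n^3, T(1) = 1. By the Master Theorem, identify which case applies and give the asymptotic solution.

a=512, b=8, f(n)=43*n^3.
log_8(512) = 3, so n^(log_b(a)) = n^3.
f(n) = Theta(n^3), so Case 2 applies.
T(n) = Theta(n^3 log n).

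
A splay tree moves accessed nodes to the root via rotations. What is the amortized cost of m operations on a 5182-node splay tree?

Using a potential function Phi = sum of log(size of subtree) for each node, each splay operation has amortized cost O(log n) where n = 5182. Bad individual operations (O(n)) are offset by decreased potential.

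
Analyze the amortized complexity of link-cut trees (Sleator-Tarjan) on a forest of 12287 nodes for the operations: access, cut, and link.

Link-cut trees represent the forest using splay trees over preferred paths. With potential Phi = sum over nodes of log(size of virtual subtree), each access on 12287 nodes is O(log 12287) = O(log n) amortized by the splay-tree access lemma. Cut and link are O(1) plus one access.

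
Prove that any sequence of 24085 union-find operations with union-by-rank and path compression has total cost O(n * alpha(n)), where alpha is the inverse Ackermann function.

Using Tarjan's analysis with rank-based potential function. Union-by-rank keeps tree height O(log n). Path compression flattens paths during find. For n = 24085 operations, total cost is O(n * alpha(n)), effectively O(n) since alpha grows incredibly slowly.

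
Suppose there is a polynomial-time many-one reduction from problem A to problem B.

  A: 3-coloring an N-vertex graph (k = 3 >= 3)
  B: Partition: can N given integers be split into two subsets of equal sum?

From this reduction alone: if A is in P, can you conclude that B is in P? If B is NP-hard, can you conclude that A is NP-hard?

A poly-time reduction A <=_p B transfers tractability DOWN (B easy => A easy) and hardness UP (A hard => B hard), not the reverse.
From A in P, the reduction alone does NOT give B in P: any problem in P trivially reduces to SAT, yet SAT is not known to be in P.
From B NP-hard, the reduction alone does NOT give A NP-hard: again, easy problems reduce to hard ones.
(Here in fact A is NP-complete and B is NP-complete.)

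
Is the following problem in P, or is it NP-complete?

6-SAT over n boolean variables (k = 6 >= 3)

This problem is NP-complete: 3-SAT is NP-complete (Cook-Levin); k-SAT for k>=3 reduces from 3-SAT.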